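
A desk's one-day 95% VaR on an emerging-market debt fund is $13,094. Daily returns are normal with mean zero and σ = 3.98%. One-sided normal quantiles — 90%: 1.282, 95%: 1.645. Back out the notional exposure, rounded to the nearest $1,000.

$200,000

VaR as a fraction of value: z·σ = 1.645 × 3.98% = 6.5471%.
Position = $13,094 / 0.065471 = $199,997.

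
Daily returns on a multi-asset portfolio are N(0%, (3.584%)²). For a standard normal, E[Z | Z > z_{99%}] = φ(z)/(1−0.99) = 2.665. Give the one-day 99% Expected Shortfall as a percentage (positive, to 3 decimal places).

ES = 3.584% × 2.665 = 9.551%.

9.551%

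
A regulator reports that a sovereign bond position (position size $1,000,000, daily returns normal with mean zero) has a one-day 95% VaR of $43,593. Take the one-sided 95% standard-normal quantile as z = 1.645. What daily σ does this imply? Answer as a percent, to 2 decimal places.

2.65%

VaR as a fraction: $43,593 / $1,000,000 = 4.359%.
σ = VaR / z = 4.359% / 1.645 = 2.650%.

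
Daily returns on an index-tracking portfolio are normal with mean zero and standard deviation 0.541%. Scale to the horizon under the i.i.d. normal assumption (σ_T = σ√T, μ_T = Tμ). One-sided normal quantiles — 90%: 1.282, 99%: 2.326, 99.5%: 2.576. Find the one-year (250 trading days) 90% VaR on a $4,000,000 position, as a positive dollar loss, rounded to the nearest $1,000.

$439,000

σ_{250d} = 0.541% × √250 = 8.554%.
VaR = 1.282 × 8.554% = 10.966%.
On $4,000,000: 0.10966 × $4,000,000 = $438,640.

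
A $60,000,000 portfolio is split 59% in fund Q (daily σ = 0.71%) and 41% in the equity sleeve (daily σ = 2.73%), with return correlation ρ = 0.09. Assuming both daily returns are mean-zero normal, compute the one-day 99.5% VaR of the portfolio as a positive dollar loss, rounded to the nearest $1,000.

$1,901,000

σ_p² = 0.59²·0.71² + 0.41²·2.73² + 2·0.09·0.59·0.41·0.71·2.73 = 1.5127 (%²).
σ_p = √1.5127 = 1.230%.
At 99.5%, z = 2.576.
VaR = 2.576 × 1.230% = 3.168%; on $60,000,000 that is $1,900,800.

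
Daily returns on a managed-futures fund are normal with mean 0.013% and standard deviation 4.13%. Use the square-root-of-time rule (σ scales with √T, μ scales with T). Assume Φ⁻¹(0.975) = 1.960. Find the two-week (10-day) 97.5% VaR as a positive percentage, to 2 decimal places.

σ_{10d} = 4.13% × √10 = 13.060%; μ_{10d} = 10 × 0.013% = 0.130%.
VaR = −(0.130%) + 1.960 × 13.060% = 25.468%.

25.47%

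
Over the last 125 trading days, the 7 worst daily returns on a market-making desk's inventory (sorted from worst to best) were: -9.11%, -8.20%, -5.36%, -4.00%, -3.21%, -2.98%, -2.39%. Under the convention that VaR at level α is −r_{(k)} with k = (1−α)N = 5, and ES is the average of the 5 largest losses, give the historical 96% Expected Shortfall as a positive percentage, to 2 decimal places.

5.98%

The 5 worst returns sum to -29.88%.
ES = −(-29.88%) / 5 = 5.976% ≈ 5.98%.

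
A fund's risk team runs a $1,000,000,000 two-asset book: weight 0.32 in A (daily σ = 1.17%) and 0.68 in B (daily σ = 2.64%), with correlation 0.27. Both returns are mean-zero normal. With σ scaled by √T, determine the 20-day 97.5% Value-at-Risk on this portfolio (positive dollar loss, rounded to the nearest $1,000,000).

σ_p = √(0.32²·1.17² + 0.68²·2.64² + 2·0.27·0.32·0.68·1.17·2.64) = 1.930%.
σ_{20d} = 1.930% × √20 = 8.631%.
z(97.5%) = 1.960.
VaR = 1.960 × 8.631% = 16.917%; on $1,000,000,000 that is $169,170,000.

$169,000,000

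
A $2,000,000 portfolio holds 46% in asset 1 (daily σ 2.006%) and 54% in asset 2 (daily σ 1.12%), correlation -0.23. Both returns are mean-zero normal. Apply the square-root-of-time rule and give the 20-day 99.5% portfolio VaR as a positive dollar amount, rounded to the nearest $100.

$225,800

σ_p = √(0.46²·2.006² + 0.54²·1.12² + 2·-0.23·0.46·0.54·2.006·1.12) = 0.980%.
σ_{20d} = 0.980% × √20 = 4.383%.
z(99.5%) = 2.576.
VaR = 2.576 × 4.383% = 11.291%; on $2,000,000 that is $225,820.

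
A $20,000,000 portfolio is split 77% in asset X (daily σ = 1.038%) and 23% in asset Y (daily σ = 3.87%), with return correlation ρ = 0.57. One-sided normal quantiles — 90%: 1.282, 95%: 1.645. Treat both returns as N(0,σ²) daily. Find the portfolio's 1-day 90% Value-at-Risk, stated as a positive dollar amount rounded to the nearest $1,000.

σ_p² = 0.77²·1.038² + 0.23²·3.87² + 2·0.57·0.77·0.23·1.038·3.87 = 2.2421 (%²).
σ_p = √2.2421 = 1.497%.
VaR = 1.282 × 1.497% = 1.919%; on $20,000,000 that is $383,800.

$384,000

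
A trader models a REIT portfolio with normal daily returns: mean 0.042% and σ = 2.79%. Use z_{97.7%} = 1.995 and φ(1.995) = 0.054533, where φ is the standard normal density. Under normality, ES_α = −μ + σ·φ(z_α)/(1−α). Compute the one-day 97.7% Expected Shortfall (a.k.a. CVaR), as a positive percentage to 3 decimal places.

6.573%

Tail multiplier: φ(z)/(1−α) = 0.054533 / 0.023 = 2.371.
ES = −(0.042%) + 2.79% × 2.371 = 6.573%.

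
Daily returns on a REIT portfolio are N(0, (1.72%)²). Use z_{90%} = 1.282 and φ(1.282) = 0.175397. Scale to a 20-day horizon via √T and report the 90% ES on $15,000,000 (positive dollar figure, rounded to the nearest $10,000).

$2,020,000

σ_{20d} = 1.72% × √20 = 7.692%.
ES multiplier = φ(z)/(1−α) = 0.175397/0.1 = 1.754.
ES = 7.692% × 1.754 = 13.492%; on $15,000,000: $2,023,800.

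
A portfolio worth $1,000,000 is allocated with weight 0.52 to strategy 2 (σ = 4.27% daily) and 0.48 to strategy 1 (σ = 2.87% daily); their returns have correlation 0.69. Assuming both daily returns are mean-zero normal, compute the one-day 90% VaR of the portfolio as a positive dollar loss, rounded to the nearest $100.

$42,600

σ_p² = 0.52²·4.27² + 0.48²·2.87² + 2·0.69·0.52·0.48·4.27·2.87 = 11.0491 (%²).
σ_p = √11.0491 = 3.324%.
At 90%, z = 1.282.
VaR = 1.282 × 3.324% = 4.261%; on $1,000,000 that is $42,610.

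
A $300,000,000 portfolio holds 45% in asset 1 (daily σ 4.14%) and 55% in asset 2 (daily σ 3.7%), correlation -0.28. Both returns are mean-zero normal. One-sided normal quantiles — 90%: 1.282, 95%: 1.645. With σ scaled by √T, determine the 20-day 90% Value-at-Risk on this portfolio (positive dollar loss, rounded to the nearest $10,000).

$40,300,000

σ_p = √(0.45²·4.14² + 0.55²·3.7² + 2·-0.28·0.45·0.55·4.14·3.7) = 2.343%.
σ_{20d} = 2.343% × √20 = 10.478%.
VaR = 1.282 × 10.478% = 13.433%; on $300,000,000 that is $40,299,000.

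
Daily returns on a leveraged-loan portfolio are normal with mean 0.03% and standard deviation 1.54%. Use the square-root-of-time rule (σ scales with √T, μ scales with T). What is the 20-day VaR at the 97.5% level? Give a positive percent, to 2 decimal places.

At 97.5%, z = 1.960.
σ_{20d} = 1.54% × √20 = 6.887%; μ_{20d} = 20 × 0.03% = 0.600%.
VaR = −(0.600%) + 1.960 × 6.887% = 12.899%.

12.90%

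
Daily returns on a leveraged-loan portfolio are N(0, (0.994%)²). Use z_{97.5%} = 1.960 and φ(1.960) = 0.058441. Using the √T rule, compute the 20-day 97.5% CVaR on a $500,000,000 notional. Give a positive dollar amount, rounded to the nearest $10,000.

$51,960,000

σ_{20d} = 0.994% × √20 = 4.445%.
ES multiplier = φ(z)/(1−α) = 0.058441/0.025 = 2.338.
ES = 4.445% × 2.338 = 10.392%; on $500,000,000: $51,960,000.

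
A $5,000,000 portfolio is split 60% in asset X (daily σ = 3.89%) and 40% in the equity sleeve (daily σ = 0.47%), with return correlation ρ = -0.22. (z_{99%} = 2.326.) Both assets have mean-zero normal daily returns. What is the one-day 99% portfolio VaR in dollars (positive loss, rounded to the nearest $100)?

σ_p² = 0.6²·3.89² + 0.4²·0.47² + 2·-0.22·0.6·0.4·3.89·0.47 = 5.2898 (%²).
σ_p = √5.2898 = 2.300%.
VaR = 2.326 × 2.300% = 5.350%; on $5,000,000 that is $267,500.

$267,500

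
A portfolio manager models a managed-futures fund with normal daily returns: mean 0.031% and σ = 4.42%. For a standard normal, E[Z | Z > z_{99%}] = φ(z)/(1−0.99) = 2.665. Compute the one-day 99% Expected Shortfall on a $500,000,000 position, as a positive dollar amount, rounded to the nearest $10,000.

ES = −(0.031%) + 4.42% × 2.665 = 11.748%.
On $500,000,000: 0.11748 × $500,000,000 = $58,740,000.

$58,740,000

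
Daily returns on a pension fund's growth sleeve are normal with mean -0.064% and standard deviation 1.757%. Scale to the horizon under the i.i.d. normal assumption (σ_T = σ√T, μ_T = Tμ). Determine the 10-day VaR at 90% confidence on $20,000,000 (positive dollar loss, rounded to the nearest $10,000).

At 90%, z = 1.282.
σ_{10d} = 1.757% × √10 = 5.556%; μ_{10d} = 10 × -0.064% = -0.640%.
VaR = −(-0.640%) + 1.282 × 5.556% = 7.763%.
On $20,000,000: 0.07763 × $20,000,000 = $1,552,600.

$1,550,000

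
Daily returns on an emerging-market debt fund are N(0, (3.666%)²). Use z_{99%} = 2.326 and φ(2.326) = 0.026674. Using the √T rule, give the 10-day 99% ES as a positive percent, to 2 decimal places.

σ_{10d} = 3.666% × √10 = 11.593%.
ES multiplier = φ(z)/(1−α) = 0.026674/0.01 = 2.667.
ES = 11.593% × 2.667 = 30.919%.

30.92%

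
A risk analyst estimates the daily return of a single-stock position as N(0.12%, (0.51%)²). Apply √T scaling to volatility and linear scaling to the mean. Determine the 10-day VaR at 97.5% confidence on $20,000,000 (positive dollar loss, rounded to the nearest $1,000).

$392,000

At 97.5%, z = 1.960.
σ_{10d} = 0.51% × √10 = 1.613%; μ_{10d} = 10 × 0.12% = 1.200%.
VaR = −(1.200%) + 1.960 × 1.613% = 1.961%.
On $20,000,000: 0.01961 × $20,000,000 = $392,200.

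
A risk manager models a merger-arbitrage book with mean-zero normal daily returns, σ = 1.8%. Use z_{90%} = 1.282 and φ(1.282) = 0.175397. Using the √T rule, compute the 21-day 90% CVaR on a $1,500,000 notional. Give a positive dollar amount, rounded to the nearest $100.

σ_{21d} = 1.8% × √21 = 8.249%.
ES multiplier = φ(z)/(1−α) = 0.175397/0.1 = 1.754.
ES = 8.249% × 1.754 = 14.469%; on $1,500,000: $217,035.

$217,000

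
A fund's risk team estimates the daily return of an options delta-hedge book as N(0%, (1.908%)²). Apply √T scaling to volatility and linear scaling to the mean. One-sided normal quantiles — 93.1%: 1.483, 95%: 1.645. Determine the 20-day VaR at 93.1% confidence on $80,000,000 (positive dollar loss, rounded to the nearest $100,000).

$10,100,000

σ_{20d} = 1.908% × √20 = 8.533%.
VaR = 1.483 × 8.533% = 12.654%.
On $80,000,000: 0.12654 × $80,000,000 = $10,123,200.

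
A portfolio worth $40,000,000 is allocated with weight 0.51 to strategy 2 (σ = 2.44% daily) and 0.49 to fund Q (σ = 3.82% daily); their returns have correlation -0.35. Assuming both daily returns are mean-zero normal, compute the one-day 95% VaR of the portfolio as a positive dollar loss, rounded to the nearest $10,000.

σ_p² = 0.51²·2.44² + 0.49²·3.82² + 2·-0.35·0.51·0.49·2.44·3.82 = 3.4217 (%²).
σ_p = √3.4217 = 1.850%.
At 95%, z = 1.645.
VaR = 1.645 × 1.850% = 3.043%; on $40,000,000 that is $1,217,200.

$1,220,000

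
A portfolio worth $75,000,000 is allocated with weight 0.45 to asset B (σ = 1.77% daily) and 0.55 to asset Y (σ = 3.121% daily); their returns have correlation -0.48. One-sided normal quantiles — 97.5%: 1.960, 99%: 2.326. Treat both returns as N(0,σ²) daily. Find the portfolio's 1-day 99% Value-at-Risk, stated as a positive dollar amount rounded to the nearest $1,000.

σ_p² = 0.45²·1.77² + 0.55²·3.121² + 2·-0.48·0.45·0.55·1.77·3.121 = 2.2684 (%²).
σ_p = √2.2684 = 1.506%.
VaR = 2.326 × 1.506% = 3.503%; on $75,000,000 that is $2,627,250.

$2,627,000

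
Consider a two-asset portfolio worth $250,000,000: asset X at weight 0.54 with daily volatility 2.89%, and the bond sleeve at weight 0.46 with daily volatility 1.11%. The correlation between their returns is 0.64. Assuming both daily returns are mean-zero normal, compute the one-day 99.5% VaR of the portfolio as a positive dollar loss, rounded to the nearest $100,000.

$12,400,000

σ_p² = 0.54²·2.89² + 0.46²·1.11² + 2·0.64·0.54·0.46·2.89·1.11 = 3.7161 (%²).
σ_p = √3.7161 = 1.928%.
At 99.5%, z = 2.576.
VaR = 2.576 × 1.928% = 4.967%; on $250,000,000 that is $12,417,500.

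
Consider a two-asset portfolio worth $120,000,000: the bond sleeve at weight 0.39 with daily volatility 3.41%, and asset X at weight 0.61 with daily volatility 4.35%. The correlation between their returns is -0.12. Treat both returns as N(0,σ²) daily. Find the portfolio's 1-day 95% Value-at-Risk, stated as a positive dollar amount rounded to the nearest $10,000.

$5,570,000

σ_p² = 0.39²·3.41² + 0.61²·4.35² + 2·-0.12·0.39·0.61·3.41·4.35 = 7.9628 (%²).
σ_p = √7.9628 = 2.822%.
At 95%, z = 1.645.
VaR = 1.645 × 2.822% = 4.642%; on $120,000,000 that is $5,570,400.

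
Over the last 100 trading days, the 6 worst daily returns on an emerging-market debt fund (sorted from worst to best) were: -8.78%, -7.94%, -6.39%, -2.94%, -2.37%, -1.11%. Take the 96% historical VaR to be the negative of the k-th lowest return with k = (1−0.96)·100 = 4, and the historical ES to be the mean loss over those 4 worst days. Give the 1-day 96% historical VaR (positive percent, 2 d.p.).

k = 4; the 4th lowest return is -2.94%, so VaR = 2.94%.

2.94%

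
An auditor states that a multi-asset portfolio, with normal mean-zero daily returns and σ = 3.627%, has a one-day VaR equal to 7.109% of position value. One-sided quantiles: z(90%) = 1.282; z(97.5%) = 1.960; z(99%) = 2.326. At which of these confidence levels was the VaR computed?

Implied z = VaR/σ = 7.109 / 3.627 = 1.960.
This matches z(97.5%) = 1.960.

97.5%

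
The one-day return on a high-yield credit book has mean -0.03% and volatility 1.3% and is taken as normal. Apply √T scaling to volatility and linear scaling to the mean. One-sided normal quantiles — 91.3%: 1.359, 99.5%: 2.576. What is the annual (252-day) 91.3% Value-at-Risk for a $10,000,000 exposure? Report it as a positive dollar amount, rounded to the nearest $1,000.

$3,561,000

σ_{252d} = 1.3% × √252 = 20.637%; μ_{252d} = 252 × -0.03% = -7.560%.
VaR = −(-7.560%) + 1.359 × 20.637% = 35.606%.
On $10,000,000: 0.35606 × $10,000,000 = $3,560,600.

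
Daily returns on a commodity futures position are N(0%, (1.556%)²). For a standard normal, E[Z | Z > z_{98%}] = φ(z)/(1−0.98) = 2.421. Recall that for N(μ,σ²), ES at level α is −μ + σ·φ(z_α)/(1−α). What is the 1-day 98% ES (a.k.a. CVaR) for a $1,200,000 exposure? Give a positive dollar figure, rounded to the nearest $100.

$45,200

ES = 1.556% × 2.421 = 3.767%.
On $1,200,000: 0.03767 × $1,200,000 = $45,204.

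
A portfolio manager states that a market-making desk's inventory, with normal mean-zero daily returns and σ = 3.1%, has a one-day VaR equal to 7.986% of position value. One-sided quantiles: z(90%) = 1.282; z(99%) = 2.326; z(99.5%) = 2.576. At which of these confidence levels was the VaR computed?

99.5%

Implied z = VaR/σ = 7.986 / 3.1 = 2.576.
This matches z(99.5%) = 2.576.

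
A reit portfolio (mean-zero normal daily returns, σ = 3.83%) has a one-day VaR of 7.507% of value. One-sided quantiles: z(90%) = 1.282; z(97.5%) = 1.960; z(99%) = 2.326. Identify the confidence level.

97.5%

Implied z = VaR/σ = 7.507 / 3.83 = 1.960.
This matches z(97.5%) = 1.960.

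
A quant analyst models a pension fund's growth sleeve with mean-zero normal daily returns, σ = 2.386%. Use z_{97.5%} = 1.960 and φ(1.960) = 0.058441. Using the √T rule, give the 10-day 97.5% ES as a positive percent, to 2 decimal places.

17.64%

σ_{10d} = 2.386% × √10 = 7.545%.
ES multiplier = φ(z)/(1−α) = 0.058441/0.025 = 2.338.
ES = 7.545% × 2.338 = 17.640%.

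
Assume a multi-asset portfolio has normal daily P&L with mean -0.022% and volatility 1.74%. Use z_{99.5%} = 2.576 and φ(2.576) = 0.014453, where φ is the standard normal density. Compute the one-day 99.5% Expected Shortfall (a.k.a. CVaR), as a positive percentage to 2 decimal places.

5.05%

Tail multiplier: φ(z)/(1−α) = 0.014453 / 0.005 = 2.891.
ES = −(-0.022%) + 1.74% × 2.891 = 5.052%.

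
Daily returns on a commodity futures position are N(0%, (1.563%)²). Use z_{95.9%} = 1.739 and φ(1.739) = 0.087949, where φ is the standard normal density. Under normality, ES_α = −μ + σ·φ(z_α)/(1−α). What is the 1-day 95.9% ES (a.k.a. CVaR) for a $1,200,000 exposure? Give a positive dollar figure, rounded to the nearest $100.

$40,200

Tail multiplier: φ(z)/(1−α) = 0.087949 / 0.041 = 2.145.
ES = 1.563% × 2.145 = 3.353%.
On $1,200,000: 0.03353 × $1,200,000 = $40,236.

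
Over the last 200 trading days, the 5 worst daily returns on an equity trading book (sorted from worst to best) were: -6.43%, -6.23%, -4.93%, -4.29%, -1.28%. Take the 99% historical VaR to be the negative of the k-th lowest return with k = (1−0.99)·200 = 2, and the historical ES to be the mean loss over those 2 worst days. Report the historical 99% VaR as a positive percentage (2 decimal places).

k = 2; the 2nd lowest return is -6.23%, so VaR = 6.23%.

6.23%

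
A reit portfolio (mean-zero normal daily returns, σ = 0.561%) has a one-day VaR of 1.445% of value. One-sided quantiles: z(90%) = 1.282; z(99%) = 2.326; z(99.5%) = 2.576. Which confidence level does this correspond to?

Implied z = VaR/σ = 1.445 / 0.561 = 2.576.
This matches z(99.5%) = 2.576.

99.5%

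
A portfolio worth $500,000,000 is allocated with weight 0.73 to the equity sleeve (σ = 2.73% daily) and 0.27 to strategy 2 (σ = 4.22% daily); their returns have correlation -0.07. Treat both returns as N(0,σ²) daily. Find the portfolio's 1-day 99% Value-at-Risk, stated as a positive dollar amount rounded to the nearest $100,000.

σ_p² = 0.73²·2.73² + 0.27²·4.22² + 2·-0.07·0.73·0.27·2.73·4.22 = 4.9520 (%²).
σ_p = √4.9520 = 2.225%.
At 99%, z = 2.326.
VaR = 2.326 × 2.225% = 5.175%; on $500,000,000 that is $25,875,000.

$25,900,000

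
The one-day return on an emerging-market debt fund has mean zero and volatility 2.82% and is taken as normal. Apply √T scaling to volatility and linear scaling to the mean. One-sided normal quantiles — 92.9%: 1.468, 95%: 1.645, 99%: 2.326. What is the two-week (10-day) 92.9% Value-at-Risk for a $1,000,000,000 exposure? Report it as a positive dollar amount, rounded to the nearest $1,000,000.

σ_{10d} = 2.82% × √10 = 8.918%.
VaR = 1.468 × 8.918% = 13.092%.
On $1,000,000,000: 0.13092 × $1,000,000,000 = $130,920,000.

$131,000,000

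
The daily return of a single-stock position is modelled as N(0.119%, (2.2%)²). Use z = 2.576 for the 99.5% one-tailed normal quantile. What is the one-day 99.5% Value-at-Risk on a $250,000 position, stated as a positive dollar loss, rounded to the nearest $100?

VaR = −μ + z·σ = −(0.119%) + 2.576 × 2.2% = 5.548%.
On $250,000: 0.05548 × $250,000 = $13,870.

$13,900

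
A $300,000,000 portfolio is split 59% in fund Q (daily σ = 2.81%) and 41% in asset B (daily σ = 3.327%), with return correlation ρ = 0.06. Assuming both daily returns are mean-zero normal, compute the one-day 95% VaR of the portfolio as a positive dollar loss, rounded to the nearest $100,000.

$10,900,000

σ_p² = 0.59²·2.81² + 0.41²·3.327² + 2·0.06·0.59·0.41·2.81·3.327 = 4.8807 (%²).
σ_p = √4.8807 = 2.209%.
At 95%, z = 1.645.
VaR = 1.645 × 2.209% = 3.634%; on $300,000,000 that is $10,902,000.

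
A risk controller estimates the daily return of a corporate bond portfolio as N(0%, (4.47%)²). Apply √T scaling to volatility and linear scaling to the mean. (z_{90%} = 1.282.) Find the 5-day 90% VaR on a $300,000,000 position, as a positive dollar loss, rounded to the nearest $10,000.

σ_{5d} = 4.47% × √5 = 9.995%.
VaR = 1.282 × 9.995% = 12.814%.
On $300,000,000: 0.12814 × $300,000,000 = $38,442,000.

$38,440,000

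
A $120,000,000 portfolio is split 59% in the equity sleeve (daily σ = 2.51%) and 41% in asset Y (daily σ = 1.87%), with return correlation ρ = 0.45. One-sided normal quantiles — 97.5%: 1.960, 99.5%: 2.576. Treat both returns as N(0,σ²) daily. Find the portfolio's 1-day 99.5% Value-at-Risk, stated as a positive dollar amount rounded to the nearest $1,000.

$6,028,000

σ_p² = 0.59²·2.51² + 0.41²·1.87² + 2·0.45·0.59·0.41·2.51·1.87 = 3.8028 (%²).
σ_p = √3.8028 = 1.950%.
VaR = 2.576 × 1.950% = 5.023%; on $120,000,000 that is $6,027,600.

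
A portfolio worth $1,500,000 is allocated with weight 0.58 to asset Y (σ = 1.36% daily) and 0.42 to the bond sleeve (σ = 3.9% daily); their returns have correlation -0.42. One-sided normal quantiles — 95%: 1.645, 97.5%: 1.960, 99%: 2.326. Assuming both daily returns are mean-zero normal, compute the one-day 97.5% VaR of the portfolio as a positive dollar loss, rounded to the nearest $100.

σ_p² = 0.58²·1.36² + 0.42²·3.9² + 2·-0.42·0.58·0.42·1.36·3.9 = 2.2199 (%²).
σ_p = √2.2199 = 1.490%.
VaR = 1.960 × 1.490% = 2.920%; on $1,500,000 that is $43,800.

$43,800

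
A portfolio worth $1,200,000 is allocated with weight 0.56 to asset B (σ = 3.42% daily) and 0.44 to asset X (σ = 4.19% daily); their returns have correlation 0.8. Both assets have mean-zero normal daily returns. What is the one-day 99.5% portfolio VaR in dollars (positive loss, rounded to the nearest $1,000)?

σ_p² = 0.56²·3.42² + 0.44²·4.19² + 2·0.8·0.56·0.44·3.42·4.19 = 12.7162 (%²).
σ_p = √12.7162 = 3.566%.
At 99.5%, z = 2.576.
VaR = 2.576 × 3.566% = 9.186%; on $1,200,000 that is $110,232.

$110,000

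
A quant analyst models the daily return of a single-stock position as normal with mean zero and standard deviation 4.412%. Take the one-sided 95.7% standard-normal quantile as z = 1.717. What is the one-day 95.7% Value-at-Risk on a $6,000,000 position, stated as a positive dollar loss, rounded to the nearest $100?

$454,500

VaR = z·σ = 1.717 × 4.412% = 7.575%.
On $6,000,000: 0.07575 × $6,000,000 = $454,500.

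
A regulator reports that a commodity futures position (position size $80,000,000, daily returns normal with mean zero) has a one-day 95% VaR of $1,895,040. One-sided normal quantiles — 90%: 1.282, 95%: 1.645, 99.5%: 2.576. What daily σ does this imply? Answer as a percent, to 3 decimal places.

VaR as a fraction: $1,895,040 / $80,000,000 = 2.369%.
σ = VaR / z = 2.369% / 1.645 = 1.440%.

1.440%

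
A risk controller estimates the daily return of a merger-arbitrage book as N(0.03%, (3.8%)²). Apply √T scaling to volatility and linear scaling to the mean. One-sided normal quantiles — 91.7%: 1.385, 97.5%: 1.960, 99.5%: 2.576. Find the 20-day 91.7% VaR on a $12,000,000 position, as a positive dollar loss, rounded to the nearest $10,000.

$2,750,000

σ_{20d} = 3.8% × √20 = 16.994%; μ_{20d} = 20 × 0.03% = 0.600%.
VaR = −(0.600%) + 1.385 × 16.994% = 22.937%.
On $12,000,000: 0.22937 × $12,000,000 = $2,752,440.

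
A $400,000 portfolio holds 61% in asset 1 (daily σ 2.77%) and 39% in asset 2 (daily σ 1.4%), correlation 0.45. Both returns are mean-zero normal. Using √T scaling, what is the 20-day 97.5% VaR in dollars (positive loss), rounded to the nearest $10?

$69,980

σ_p = √(0.61²·2.77² + 0.39²·1.4² + 2·0.45·0.61·0.39·2.77·1.4) = 1.996%.
σ_{20d} = 1.996% × √20 = 8.926%.
z(97.5%) = 1.960.
VaR = 1.960 × 8.926% = 17.495%; on $400,000 that is $69,980.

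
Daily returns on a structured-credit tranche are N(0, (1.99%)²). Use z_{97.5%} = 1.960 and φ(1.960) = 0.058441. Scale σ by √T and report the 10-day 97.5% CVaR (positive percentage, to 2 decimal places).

14.71%

σ_{10d} = 1.99% × √10 = 6.293%.
ES multiplier = φ(z)/(1−α) = 0.058441/0.025 = 2.338.
ES = 6.293% × 2.338 = 14.713%.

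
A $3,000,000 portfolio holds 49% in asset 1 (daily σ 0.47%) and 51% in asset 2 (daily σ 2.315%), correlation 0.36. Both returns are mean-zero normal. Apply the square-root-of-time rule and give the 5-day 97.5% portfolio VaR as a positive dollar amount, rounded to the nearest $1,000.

$169,000

σ_p = √(0.49²·0.47² + 0.51²·2.315² + 2·0.36·0.49·0.51·0.47·2.315) = 1.282%.
σ_{5d} = 1.282% × √5 = 2.867%.
z(97.5%) = 1.960.
VaR = 1.960 × 2.867% = 5.619%; on $3,000,000 that is $168,570.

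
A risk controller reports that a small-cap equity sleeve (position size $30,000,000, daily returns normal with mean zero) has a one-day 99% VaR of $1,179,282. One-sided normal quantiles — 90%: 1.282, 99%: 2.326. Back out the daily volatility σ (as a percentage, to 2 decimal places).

VaR as a fraction: $1,179,282 / $30,000,000 = 3.931%.
σ = VaR / z = 3.931% / 2.326 = 1.690%.

1.69%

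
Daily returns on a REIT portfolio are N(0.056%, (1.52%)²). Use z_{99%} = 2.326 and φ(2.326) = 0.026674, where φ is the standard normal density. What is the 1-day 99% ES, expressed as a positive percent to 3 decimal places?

3.998%

Tail multiplier: φ(z)/(1−α) = 0.026674 / 0.01 = 2.667.
ES = −(0.056%) + 1.52% × 2.667 = 3.998%.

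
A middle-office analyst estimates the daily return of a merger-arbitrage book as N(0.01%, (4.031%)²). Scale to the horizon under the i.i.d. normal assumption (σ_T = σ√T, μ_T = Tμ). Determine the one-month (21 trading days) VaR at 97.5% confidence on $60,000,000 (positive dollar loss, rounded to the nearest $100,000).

$21,600,000

At 97.5%, z = 1.960.
σ_{21d} = 4.031% × √21 = 18.472%; μ_{21d} = 21 × 0.01% = 0.210%.
VaR = −(0.210%) + 1.960 × 18.472% = 35.995%.
On $60,000,000: 0.35995 × $60,000,000 = $21,597,000.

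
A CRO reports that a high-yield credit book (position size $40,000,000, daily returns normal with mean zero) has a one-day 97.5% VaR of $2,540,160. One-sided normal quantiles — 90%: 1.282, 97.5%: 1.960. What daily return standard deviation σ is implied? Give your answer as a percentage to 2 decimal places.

3.24%

VaR as a fraction: $2,540,160 / $40,000,000 = 6.350%.
σ = VaR / z = 6.350% / 1.960 = 3.240%.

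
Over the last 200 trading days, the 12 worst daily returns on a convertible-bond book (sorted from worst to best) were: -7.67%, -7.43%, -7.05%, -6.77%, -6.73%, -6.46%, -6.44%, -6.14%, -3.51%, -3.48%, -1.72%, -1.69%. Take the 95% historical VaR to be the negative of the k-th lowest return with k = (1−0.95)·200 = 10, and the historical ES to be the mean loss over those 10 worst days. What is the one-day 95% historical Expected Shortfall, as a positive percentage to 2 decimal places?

The 10 worst returns sum to -61.68%.
ES = −(-61.68%) / 10 = 6.168% ≈ 6.17%.

6.17%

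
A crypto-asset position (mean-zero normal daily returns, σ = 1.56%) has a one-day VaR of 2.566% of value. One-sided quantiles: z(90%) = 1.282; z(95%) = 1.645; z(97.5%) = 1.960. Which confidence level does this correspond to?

95%

Implied z = VaR/σ = 2.566 / 1.56 = 1.645.
This matches z(95%) = 1.645.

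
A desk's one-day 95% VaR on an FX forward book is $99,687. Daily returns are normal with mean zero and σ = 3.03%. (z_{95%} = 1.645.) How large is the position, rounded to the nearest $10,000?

$2,000,000

VaR as a fraction of value: z·σ = 1.645 × 3.03% = 4.98435%.
Position = $99,687 / 0.0498435 = $2,000,000.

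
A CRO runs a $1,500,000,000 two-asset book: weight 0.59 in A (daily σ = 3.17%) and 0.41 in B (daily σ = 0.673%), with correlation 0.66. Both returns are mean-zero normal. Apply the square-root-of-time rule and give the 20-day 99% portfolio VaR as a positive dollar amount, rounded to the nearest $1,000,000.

$322,000,000

σ_p = √(0.59²·3.17² + 0.41²·0.673² + 2·0.66·0.59·0.41·3.17·0.673) = 2.063%.
σ_{20d} = 2.063% × √20 = 9.226%.
z(99%) = 2.326.
VaR = 2.326 × 9.226% = 21.460%; on $1,500,000,000 that is $321,900,000.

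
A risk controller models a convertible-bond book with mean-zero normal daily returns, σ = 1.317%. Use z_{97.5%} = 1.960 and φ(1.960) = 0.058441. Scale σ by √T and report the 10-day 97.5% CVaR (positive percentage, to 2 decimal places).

9.74%

σ_{10d} = 1.317% × √10 = 4.165%.
ES multiplier = φ(z)/(1−α) = 0.058441/0.025 = 2.338.
ES = 4.165% × 2.338 = 9.738%.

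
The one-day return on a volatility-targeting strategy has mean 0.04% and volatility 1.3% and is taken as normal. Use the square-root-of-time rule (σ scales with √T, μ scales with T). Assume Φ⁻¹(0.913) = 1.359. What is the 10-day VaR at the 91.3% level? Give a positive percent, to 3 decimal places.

5.187%

σ_{10d} = 1.3% × √10 = 4.111%; μ_{10d} = 10 × 0.04% = 0.400%.
VaR = −(0.400%) + 1.359 × 4.111% = 5.187%.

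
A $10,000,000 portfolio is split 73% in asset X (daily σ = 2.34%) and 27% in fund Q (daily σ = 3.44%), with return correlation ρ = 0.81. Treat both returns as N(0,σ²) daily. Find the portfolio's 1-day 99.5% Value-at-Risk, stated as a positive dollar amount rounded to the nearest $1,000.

σ_p² = 0.73²·2.34² + 0.27²·3.44² + 2·0.81·0.73·0.27·2.34·3.44 = 6.3509 (%²).
σ_p = √6.3509 = 2.520%.
At 99.5%, z = 2.576.
VaR = 2.576 × 2.520% = 6.492%; on $10,000,000 that is $649,200.

$649,000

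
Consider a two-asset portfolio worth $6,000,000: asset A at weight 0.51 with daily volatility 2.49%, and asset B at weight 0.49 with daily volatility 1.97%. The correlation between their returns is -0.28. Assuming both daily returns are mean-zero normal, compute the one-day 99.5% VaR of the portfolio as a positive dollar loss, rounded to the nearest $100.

$210,700

σ_p² = 0.51²·2.49² + 0.49²·1.97² + 2·-0.28·0.51·0.49·2.49·1.97 = 1.8580 (%²).
σ_p = √1.8580 = 1.363%.
At 99.5%, z = 2.576.
VaR = 2.576 × 1.363% = 3.511%; on $6,000,000 that is $210,660.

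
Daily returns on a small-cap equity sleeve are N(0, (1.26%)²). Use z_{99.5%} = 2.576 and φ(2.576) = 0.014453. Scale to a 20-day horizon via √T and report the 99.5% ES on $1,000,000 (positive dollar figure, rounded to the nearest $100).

σ_{20d} = 1.26% × √20 = 5.635%.
ES multiplier = φ(z)/(1−α) = 0.014453/0.005 = 2.891.
ES = 5.635% × 2.891 = 16.291%; on $1,000,000: $162,910.

$162,900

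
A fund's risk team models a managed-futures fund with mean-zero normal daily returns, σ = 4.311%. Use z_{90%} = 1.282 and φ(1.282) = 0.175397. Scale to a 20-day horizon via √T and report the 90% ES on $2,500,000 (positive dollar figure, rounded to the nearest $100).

$845,400

σ_{20d} = 4.311% × √20 = 19.279%.
ES multiplier = φ(z)/(1−α) = 0.175397/0.1 = 1.754.
ES = 19.279% × 1.754 = 33.815%; on $2,500,000: $845,375.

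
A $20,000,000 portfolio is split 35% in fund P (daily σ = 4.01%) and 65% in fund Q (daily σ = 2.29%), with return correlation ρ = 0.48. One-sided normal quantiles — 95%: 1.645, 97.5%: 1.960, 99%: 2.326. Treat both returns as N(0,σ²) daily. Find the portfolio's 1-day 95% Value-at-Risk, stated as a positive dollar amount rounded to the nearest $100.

$818,600

σ_p² = 0.35²·4.01² + 0.65²·2.29² + 2·0.48·0.35·0.65·4.01·2.29 = 6.1910 (%²).
σ_p = √6.1910 = 2.488%.
VaR = 1.645 × 2.488% = 4.093%; on $20,000,000 that is $818,600.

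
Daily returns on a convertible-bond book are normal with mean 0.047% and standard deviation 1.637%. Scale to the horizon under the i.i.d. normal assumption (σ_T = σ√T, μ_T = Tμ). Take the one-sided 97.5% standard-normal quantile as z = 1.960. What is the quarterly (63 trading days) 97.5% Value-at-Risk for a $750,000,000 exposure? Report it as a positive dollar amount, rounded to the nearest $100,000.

$168,800,000

σ_{63d} = 1.637% × √63 = 12.993%; μ_{63d} = 63 × 0.047% = 2.961%.
VaR = −(2.961%) + 1.960 × 12.993% = 22.505%.
On $750,000,000: 0.22505 × $750,000,000 = $168,787,500.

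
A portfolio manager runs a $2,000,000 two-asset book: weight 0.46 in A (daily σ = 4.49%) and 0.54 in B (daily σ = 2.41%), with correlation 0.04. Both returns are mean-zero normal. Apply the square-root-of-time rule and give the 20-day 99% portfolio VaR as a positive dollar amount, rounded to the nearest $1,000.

σ_p = √(0.46²·4.49² + 0.54²·2.41² + 2·0.04·0.46·0.54·4.49·2.41) = 2.485%.
σ_{20d} = 2.485% × √20 = 11.113%.
z(99%) = 2.326.
VaR = 2.326 × 11.113% = 25.849%; on $2,000,000 that is $516,980.

$517,000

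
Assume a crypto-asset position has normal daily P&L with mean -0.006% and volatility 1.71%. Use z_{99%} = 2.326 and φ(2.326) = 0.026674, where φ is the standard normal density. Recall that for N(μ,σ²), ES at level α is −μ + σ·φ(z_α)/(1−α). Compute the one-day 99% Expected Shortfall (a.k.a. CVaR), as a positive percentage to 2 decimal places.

Tail multiplier: φ(z)/(1−α) = 0.026674 / 0.01 = 2.667.
ES = −(-0.006%) + 1.71% × 2.667 = 4.567%.

4.57%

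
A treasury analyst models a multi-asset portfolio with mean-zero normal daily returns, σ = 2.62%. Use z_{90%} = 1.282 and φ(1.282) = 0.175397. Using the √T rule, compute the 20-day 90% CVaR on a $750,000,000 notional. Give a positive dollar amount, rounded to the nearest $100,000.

$154,100,000

σ_{20d} = 2.62% × √20 = 11.717%.
ES multiplier = φ(z)/(1−α) = 0.175397/0.1 = 1.754.
ES = 11.717% × 1.754 = 20.552%; on $750,000,000: $154,140,000.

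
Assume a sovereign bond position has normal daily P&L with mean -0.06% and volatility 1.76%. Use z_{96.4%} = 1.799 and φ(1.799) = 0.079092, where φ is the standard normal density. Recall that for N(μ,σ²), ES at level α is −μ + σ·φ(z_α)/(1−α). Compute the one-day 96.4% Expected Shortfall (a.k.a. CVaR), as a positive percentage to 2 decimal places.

Tail multiplier: φ(z)/(1−α) = 0.079092 / 0.036 = 2.197.
ES = −(-0.06%) + 1.76% × 2.197 = 3.927%.

3.93%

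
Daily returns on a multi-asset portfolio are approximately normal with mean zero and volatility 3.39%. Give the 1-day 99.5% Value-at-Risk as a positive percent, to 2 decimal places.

At 99.5% one-sided, z = 2.576.
VaR = z·σ = 2.576 × 3.39% = 8.733%.

8.73%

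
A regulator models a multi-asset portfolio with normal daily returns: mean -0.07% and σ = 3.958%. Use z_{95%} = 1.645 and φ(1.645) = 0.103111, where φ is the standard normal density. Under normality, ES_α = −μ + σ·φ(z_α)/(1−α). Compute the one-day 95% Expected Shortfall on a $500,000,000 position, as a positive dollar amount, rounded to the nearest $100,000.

Tail multiplier: φ(z)/(1−α) = 0.103111 / 0.05 = 2.062.
ES = −(-0.07%) + 3.958% × 2.062 = 8.231%.
On $500,000,000: 0.08231 × $500,000,000 = $41,155,000.

$41,200,000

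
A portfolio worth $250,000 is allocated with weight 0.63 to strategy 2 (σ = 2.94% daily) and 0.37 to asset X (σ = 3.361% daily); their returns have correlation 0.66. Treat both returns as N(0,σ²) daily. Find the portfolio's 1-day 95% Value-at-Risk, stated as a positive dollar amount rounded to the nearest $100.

$11,600

σ_p² = 0.63²·2.94² + 0.37²·3.361² + 2·0.66·0.63·0.37·2.94·3.361 = 8.0175 (%²).
σ_p = √8.0175 = 2.832%.
At 95%, z = 1.645.
VaR = 1.645 × 2.832% = 4.659%; on $250,000 that is $11,648.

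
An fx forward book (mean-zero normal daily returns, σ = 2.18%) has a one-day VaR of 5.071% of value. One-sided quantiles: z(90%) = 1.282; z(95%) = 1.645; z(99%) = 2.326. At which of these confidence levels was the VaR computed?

99%

Implied z = VaR/σ = 5.071 / 2.18 = 2.326.
This matches z(99%) = 2.326.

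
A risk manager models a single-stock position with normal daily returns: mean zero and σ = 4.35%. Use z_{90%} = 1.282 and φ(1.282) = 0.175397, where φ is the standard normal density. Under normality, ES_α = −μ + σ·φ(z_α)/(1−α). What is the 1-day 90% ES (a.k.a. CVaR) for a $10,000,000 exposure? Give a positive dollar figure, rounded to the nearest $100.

$763,000

Tail multiplier: φ(z)/(1−α) = 0.175397 / 0.1 = 1.754.
ES = 4.35% × 1.754 = 7.630%.
On $10,000,000: 0.07630 × $10,000,000 = $763,000.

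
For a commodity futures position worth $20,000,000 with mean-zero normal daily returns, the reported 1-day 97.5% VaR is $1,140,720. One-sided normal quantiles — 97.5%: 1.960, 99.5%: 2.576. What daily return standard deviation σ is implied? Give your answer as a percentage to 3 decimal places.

2.910%

VaR as a fraction: $1,140,720 / $20,000,000 = 5.704%.
σ = VaR / z = 5.704% / 1.960 = 2.910%.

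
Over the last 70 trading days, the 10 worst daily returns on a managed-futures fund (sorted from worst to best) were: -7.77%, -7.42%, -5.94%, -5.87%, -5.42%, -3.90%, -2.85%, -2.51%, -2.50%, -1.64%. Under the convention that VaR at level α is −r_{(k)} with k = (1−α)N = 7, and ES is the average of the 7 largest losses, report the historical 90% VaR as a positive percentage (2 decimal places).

k = 7; the 7th lowest return is -2.85%, so VaR = 2.85%.

2.85%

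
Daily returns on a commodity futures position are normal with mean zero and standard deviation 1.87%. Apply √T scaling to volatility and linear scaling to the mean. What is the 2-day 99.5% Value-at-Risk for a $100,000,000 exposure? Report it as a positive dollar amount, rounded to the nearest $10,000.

$6,810,000

At 99.5%, z = 2.576.
σ_{2d} = 1.87% × √2 = 2.645%.
VaR = 2.576 × 2.645% = 6.814%.
On $100,000,000: 0.06814 × $100,000,000 = $6,814,000.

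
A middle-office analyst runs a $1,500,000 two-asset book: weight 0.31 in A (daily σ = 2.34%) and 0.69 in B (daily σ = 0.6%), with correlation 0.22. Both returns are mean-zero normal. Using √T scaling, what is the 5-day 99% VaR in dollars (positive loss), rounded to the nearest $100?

$71,100

σ_p = √(0.31²·2.34² + 0.69²·0.6² + 2·0.22·0.31·0.69·2.34·0.6) = 0.911%.
σ_{5d} = 0.911% × √5 = 2.037%.
z(99%) = 2.326.
VaR = 2.326 × 2.037% = 4.738%; on $1,500,000 that is $71,070.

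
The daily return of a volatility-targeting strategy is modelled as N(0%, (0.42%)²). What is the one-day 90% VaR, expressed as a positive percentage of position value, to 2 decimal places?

0.54%

At 90% one-sided, z = 1.282.
VaR = z·σ = 1.282 × 0.42% = 0.538%.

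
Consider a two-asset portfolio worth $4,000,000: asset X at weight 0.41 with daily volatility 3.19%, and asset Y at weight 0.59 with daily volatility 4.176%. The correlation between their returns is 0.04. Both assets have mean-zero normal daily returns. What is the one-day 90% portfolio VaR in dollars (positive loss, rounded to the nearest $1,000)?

σ_p² = 0.41²·3.19² + 0.59²·4.176² + 2·0.04·0.41·0.59·3.19·4.176 = 8.0389 (%²).
σ_p = √8.0389 = 2.835%.
At 90%, z = 1.282.
VaR = 1.282 × 2.835% = 3.634%; on $4,000,000 that is $145,360.

$145,000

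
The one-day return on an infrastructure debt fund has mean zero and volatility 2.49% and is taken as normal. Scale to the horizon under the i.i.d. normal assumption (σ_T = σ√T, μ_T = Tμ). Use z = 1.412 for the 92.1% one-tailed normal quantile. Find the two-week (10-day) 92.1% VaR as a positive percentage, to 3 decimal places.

11.118%

σ_{10d} = 2.49% × √10 = 7.874%.
VaR = 1.412 × 7.874% = 11.118%.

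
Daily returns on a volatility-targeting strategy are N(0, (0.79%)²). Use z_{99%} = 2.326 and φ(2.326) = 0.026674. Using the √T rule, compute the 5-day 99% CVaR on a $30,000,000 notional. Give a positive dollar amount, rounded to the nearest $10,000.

σ_{5d} = 0.79% × √5 = 1.766%.
ES multiplier = φ(z)/(1−α) = 0.026674/0.01 = 2.667.
ES = 1.766% × 2.667 = 4.710%; on $30,000,000: $1,413,000.

$1,410,000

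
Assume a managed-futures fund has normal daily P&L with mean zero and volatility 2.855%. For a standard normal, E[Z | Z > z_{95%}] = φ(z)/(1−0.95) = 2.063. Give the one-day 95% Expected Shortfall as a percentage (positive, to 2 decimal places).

ES = 2.855% × 2.063 = 5.890%.

5.89%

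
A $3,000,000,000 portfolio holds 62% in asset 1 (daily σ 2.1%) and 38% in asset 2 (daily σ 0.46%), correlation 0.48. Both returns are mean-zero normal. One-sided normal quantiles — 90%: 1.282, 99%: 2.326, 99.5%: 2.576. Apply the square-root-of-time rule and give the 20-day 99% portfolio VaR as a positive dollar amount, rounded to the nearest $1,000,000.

$435,000,000

σ_p = √(0.62²·2.1² + 0.38²·0.46² + 2·0.48·0.62·0.38·2.1·0.46) = 1.394%.
σ_{20d} = 1.394% × √20 = 6.234%.
VaR = 2.326 × 6.234% = 14.500%; on $3,000,000,000 that is $435,000,000.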